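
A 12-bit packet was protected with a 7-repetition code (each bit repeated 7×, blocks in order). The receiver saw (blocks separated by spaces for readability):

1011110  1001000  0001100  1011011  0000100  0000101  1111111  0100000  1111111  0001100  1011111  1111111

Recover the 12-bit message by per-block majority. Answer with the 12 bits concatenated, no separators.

100100101011

Block 1 (1011110): 5 ones → 1
Block 2 (1001000): 2 ones → 0
Block 3 (0001100): 2 ones → 0
Block 4 (1011011): 5 ones → 1
Block 5 (0000100): 1 one → 0
Block 6 (0000101): 2 ones → 0
Block 7 (1111111): 7 ones → 1
Block 8 (0100000): 1 one → 0
Block 9 (1111111): 7 ones → 1
Block 10 (0001100): 2 ones → 0
Block 11 (1011111): 6 ones → 1
Block 12 (1111111): 7 ones → 1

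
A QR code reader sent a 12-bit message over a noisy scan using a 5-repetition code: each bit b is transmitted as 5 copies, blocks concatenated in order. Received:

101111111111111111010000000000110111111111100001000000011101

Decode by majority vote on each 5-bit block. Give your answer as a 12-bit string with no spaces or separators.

111100111001

Block 1 (10111): 4 ones → 1
Block 2 (11111): 5 ones → 1
Block 3 (11111): 5 ones → 1
Block 4 (11101): 4 ones → 1
Block 5 (00000): 0 ones → 0
Block 6 (00000): 0 ones → 0
Block 7 (11011): 4 ones → 1
Block 8 (11111): 5 ones → 1
Block 9 (11100): 3 ones → 1
Block 10 (00100): 1 one → 0
Block 11 (00000): 0 ones → 0
Block 12 (11101): 4 ones → 1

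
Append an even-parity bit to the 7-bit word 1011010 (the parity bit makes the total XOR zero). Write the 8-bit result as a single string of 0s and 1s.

10110100

XOR of the 7 data bits: 1⊕0⊕1⊕1⊕0⊕1⊕0 = 0
Parity bit = 0 (so all 8 bits XOR to 0).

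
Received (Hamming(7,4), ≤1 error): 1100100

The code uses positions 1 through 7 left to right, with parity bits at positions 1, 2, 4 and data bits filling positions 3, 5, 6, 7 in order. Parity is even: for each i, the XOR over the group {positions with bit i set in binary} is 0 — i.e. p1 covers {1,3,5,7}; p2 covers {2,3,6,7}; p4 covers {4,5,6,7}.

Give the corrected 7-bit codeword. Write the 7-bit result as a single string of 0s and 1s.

s1 (pos 1,3,5,7): 1⊕0⊕1⊕0 = 0
s2 (pos 2,3,6,7): 1⊕0⊕0⊕0 = 1
s4 (pos 4,5,6,7): 0⊕1⊕0⊕0 = 1
Syndrome s4…s1 = 110 → error at position 6.
Flip position 6: 1100100 → 1100110

1100110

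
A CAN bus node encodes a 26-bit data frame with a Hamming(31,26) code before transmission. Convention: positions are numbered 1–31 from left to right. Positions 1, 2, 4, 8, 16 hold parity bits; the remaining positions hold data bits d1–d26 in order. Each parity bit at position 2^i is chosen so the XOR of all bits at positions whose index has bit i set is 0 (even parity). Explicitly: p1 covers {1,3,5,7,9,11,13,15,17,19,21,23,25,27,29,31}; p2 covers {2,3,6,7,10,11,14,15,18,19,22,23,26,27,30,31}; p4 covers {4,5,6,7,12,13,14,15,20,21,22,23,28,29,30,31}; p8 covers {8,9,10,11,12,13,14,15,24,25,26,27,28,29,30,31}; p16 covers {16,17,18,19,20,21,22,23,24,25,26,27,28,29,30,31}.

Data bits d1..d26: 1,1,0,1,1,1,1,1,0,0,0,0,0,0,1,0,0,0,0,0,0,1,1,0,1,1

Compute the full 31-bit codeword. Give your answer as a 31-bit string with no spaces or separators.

Place data at non-parity positions: p1 p2 1 p4 1 0 1 p8 1 1 1 1 0 0 0 p16 0 0 0 1 0 0 0 0 0 0 1 1 0 1 1
p1 (pos 1,3,5,7,9,11,13,15,17,19,21,23,25,27,29,31): XOR of data positions = 1⊕1⊕1⊕1⊕1⊕0⊕0⊕0⊕0⊕0⊕0⊕0⊕1⊕0⊕1 = 1
p2 (pos 2,3,6,7,10,11,14,15,18,19,22,23,26,27,30,31): XOR of data positions = 1⊕0⊕1⊕1⊕1⊕0⊕0⊕0⊕0⊕0⊕0⊕0⊕1⊕1⊕1 = 1
p4 (pos 4,5,6,7,12,13,14,15,20,21,22,23,28,29,30,31): XOR of data positions = 1⊕0⊕1⊕1⊕0⊕0⊕0⊕1⊕0⊕0⊕0⊕1⊕0⊕1⊕1 = 1
p8 (pos 8,9,10,11,12,13,14,15,24,25,26,27,28,29,30,31): XOR of data positions = 1⊕1⊕1⊕1⊕0⊕0⊕0⊕0⊕0⊕0⊕1⊕1⊕0⊕1⊕1 = 0
p16 (pos 16,17,18,19,20,21,22,23,24,25,26,27,28,29,30,31): XOR of data positions = 0⊕0⊕0⊕1⊕0⊕0⊕0⊕0⊕0⊕0⊕1⊕1⊕0⊕1⊕1 = 1
Codeword: 1111101011110001000100000011011

1111101011110001000100000011011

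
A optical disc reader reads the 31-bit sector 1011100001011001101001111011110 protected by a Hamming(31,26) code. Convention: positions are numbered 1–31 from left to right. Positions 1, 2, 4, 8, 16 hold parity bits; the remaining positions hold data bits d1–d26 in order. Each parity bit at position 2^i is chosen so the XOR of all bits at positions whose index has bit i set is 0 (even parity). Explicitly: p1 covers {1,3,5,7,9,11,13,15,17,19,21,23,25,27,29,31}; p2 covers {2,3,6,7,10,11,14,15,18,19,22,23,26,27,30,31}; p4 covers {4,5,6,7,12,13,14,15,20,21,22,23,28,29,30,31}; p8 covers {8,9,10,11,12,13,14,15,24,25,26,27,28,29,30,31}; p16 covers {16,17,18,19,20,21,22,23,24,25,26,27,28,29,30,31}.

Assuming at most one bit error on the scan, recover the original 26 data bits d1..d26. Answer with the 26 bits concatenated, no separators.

s1 (pos 1,3,5,7,9,11,13,15,17,19,21,23,25,27,29,31): 1⊕1⊕1⊕0⊕0⊕0⊕1⊕0⊕1⊕1⊕0⊕1⊕1⊕1⊕1⊕0 = 0
s2 (pos 2,3,6,7,10,11,14,15,18,19,22,23,26,27,30,31): 0⊕1⊕0⊕0⊕1⊕0⊕0⊕0⊕0⊕1⊕1⊕1⊕0⊕1⊕1⊕0 = 1
s4 (pos 4,5,6,7,12,13,14,15,20,21,22,23,28,29,30,31): 1⊕1⊕0⊕0⊕1⊕1⊕0⊕0⊕0⊕0⊕1⊕1⊕1⊕1⊕1⊕0 = 1
s8 (pos 8,9,10,11,12,13,14,15,24,25,26,27,28,29,30,31): 0⊕0⊕1⊕0⊕1⊕1⊕0⊕0⊕1⊕1⊕0⊕1⊕1⊕1⊕1⊕0 = 1
s16 (pos 16,17,18,19,20,21,22,23,24,25,26,27,28,29,30,31): 1⊕1⊕0⊕1⊕0⊕0⊕1⊕1⊕1⊕1⊕0⊕1⊕1⊕1⊕1⊕0 = 1
Syndrome s16…s1 = 11110 → error at position 30.
Flip position 30: 1011100001011001101001111011110 → 1011100001011001101001111011100
Read data bits from positions 3,5,6,7,9,10,11,12,13,14,15,17,18,19,20,21,22,23,24,25,26,27,28,29,30,31: 11000101100101001111011100

11000101100101001111011100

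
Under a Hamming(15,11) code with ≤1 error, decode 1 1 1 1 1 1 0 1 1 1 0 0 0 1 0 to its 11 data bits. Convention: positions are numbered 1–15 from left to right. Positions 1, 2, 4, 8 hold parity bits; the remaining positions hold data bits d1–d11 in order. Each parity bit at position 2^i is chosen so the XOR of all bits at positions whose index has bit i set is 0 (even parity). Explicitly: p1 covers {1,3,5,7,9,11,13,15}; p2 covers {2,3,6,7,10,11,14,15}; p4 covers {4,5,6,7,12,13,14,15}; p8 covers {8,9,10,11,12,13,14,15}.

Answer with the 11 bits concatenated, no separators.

11101100010

s1 (pos 1,3,5,7,9,11,13,15): 1⊕1⊕1⊕0⊕1⊕0⊕0⊕0 = 0
s2 (pos 2,3,6,7,10,11,14,15): 1⊕1⊕1⊕0⊕1⊕0⊕1⊕0 = 1
s4 (pos 4,5,6,7,12,13,14,15): 1⊕1⊕1⊕0⊕0⊕0⊕1⊕0 = 0
s8 (pos 8,9,10,11,12,13,14,15): 1⊕1⊕1⊕0⊕0⊕0⊕1⊕0 = 0
Syndrome s8…s1 = 0010 → error at position 2.
Flip position 2: 111111011100010 → 101111011100010
Read data bits from positions 3,5,6,7,9,10,11,12,13,14,15: 11101100010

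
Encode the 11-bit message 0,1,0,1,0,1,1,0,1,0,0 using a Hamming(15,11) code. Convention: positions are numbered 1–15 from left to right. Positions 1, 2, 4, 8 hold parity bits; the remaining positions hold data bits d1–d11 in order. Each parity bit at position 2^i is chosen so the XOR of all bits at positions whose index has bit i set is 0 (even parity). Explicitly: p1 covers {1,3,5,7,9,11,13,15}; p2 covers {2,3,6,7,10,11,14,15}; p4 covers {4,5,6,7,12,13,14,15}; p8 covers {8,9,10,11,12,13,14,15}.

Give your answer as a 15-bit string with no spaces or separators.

010110110110100

Place data at non-parity positions: p1 p2 0 p4 1 0 1 p8 0 1 1 0 1 0 0
p1 (pos 1,3,5,7,9,11,13,15): XOR of data positions = 0⊕1⊕1⊕0⊕1⊕1⊕0 = 0
p2 (pos 2,3,6,7,10,11,14,15): XOR of data positions = 0⊕0⊕1⊕1⊕1⊕0⊕0 = 1
p4 (pos 4,5,6,7,12,13,14,15): XOR of data positions = 1⊕0⊕1⊕0⊕1⊕0⊕0 = 1
p8 (pos 8,9,10,11,12,13,14,15): XOR of data positions = 0⊕1⊕1⊕0⊕1⊕0⊕0 = 1
Codeword: 010110110110100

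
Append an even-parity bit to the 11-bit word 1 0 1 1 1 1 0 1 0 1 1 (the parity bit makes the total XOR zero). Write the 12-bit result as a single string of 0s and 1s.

101111010110

XOR of the 11 data bits: 1⊕0⊕1⊕1⊕1⊕1⊕0⊕1⊕0⊕1⊕1 = 0
Parity bit = 0 (so all 12 bits XOR to 0).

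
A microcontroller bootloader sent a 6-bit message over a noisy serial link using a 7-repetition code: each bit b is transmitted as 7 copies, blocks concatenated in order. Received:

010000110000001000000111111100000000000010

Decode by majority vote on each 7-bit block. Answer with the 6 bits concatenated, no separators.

Block 1 (0100001): 2 ones → 0
Block 2 (1000000): 1 one → 0
Block 3 (1000000): 1 one → 0
Block 4 (1111111): 7 ones → 1
Block 5 (0000000): 0 ones → 0
Block 6 (0000010): 1 one → 0

000100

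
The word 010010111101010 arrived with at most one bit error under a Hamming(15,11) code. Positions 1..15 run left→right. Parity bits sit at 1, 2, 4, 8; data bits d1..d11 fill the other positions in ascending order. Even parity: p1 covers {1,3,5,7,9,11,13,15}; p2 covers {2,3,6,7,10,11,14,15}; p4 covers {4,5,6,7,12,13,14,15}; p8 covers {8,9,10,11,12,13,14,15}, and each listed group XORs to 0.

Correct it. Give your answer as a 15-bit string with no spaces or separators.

010010110101010

s1 (pos 1,3,5,7,9,11,13,15): 0⊕0⊕1⊕1⊕1⊕0⊕0⊕0 = 1
s2 (pos 2,3,6,7,10,11,14,15): 1⊕0⊕0⊕1⊕1⊕0⊕1⊕0 = 0
s4 (pos 4,5,6,7,12,13,14,15): 0⊕1⊕0⊕1⊕1⊕0⊕1⊕0 = 0
s8 (pos 8,9,10,11,12,13,14,15): 1⊕1⊕1⊕0⊕1⊕0⊕1⊕0 = 1
Syndrome s8…s1 = 1001 → error at position 9.
Flip position 9: 010010111101010 → 010010110101010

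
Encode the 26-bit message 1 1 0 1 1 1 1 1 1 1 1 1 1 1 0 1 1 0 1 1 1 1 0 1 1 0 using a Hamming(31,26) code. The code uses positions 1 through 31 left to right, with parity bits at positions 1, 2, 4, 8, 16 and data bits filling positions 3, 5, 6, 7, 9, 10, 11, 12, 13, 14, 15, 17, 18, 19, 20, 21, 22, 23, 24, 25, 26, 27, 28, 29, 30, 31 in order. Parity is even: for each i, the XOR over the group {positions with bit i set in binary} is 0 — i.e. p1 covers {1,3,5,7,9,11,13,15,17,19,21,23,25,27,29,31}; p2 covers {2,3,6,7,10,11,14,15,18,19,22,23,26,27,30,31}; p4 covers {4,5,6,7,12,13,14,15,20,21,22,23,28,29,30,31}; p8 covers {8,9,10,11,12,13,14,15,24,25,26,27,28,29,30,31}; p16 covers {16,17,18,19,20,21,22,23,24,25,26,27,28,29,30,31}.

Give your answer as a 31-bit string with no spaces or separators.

1010101111111111111011011110110

Place data at non-parity positions: p1 p2 1 p4 1 0 1 p8 1 1 1 1 1 1 1 p16 1 1 1 0 1 1 0 1 1 1 1 0 1 1 0
p1 (pos 1,3,5,7,9,11,13,15,17,19,21,23,25,27,29,31): XOR of data positions = 1⊕1⊕1⊕1⊕1⊕1⊕1⊕1⊕1⊕1⊕0⊕1⊕1⊕1⊕0 = 1
p2 (pos 2,3,6,7,10,11,14,15,18,19,22,23,26,27,30,31): XOR of data positions = 1⊕0⊕1⊕1⊕1⊕1⊕1⊕1⊕1⊕1⊕0⊕1⊕1⊕1⊕0 = 0
p4 (pos 4,5,6,7,12,13,14,15,20,21,22,23,28,29,30,31): XOR of data positions = 1⊕0⊕1⊕1⊕1⊕1⊕1⊕0⊕1⊕1⊕0⊕0⊕1⊕1⊕0 = 0
p8 (pos 8,9,10,11,12,13,14,15,24,25,26,27,28,29,30,31): XOR of data positions = 1⊕1⊕1⊕1⊕1⊕1⊕1⊕1⊕1⊕1⊕1⊕0⊕1⊕1⊕0 = 1
p16 (pos 16,17,18,19,20,21,22,23,24,25,26,27,28,29,30,31): XOR of data positions = 1⊕1⊕1⊕0⊕1⊕1⊕0⊕1⊕1⊕1⊕1⊕0⊕1⊕1⊕0 = 1
Codeword: 1010101111111111111011011110110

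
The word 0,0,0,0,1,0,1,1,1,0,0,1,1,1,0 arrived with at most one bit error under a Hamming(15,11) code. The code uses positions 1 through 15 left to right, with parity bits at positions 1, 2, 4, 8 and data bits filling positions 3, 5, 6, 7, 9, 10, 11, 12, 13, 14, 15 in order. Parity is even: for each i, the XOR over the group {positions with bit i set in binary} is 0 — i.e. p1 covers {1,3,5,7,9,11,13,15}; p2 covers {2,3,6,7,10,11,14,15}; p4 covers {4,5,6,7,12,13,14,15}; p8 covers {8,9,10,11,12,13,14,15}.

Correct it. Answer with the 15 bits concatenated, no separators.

000010111000110

s1 (pos 1,3,5,7,9,11,13,15): 0⊕0⊕1⊕1⊕1⊕0⊕1⊕0 = 0
s2 (pos 2,3,6,7,10,11,14,15): 0⊕0⊕0⊕1⊕0⊕0⊕1⊕0 = 0
s4 (pos 4,5,6,7,12,13,14,15): 0⊕1⊕0⊕1⊕1⊕1⊕1⊕0 = 1
s8 (pos 8,9,10,11,12,13,14,15): 1⊕1⊕0⊕0⊕1⊕1⊕1⊕0 = 1
Syndrome s8…s1 = 1100 → error at position 12.
Flip position 12: 000010111001110 → 000010111000110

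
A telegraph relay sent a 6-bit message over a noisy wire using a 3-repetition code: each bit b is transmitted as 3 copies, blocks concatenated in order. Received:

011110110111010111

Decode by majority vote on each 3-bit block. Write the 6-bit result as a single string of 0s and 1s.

Block 1 (011): 2 ones → 1
Block 2 (110): 2 ones → 1
Block 3 (110): 2 ones → 1
Block 4 (111): 3 ones → 1
Block 5 (010): 1 one → 0
Block 6 (111): 3 ones → 1

111101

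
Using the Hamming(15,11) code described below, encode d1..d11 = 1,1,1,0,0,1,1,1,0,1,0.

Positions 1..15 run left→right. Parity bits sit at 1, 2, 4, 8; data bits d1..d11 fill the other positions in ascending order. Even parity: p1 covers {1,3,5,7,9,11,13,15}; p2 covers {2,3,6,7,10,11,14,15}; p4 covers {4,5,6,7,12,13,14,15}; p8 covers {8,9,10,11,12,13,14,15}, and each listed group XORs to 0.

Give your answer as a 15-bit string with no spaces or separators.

111011000111010

Place data at non-parity positions: p1 p2 1 p4 1 1 0 p8 0 1 1 1 0 1 0
p1 (pos 1,3,5,7,9,11,13,15): XOR of data positions = 1⊕1⊕0⊕0⊕1⊕0⊕0 = 1
p2 (pos 2,3,6,7,10,11,14,15): XOR of data positions = 1⊕1⊕0⊕1⊕1⊕1⊕0 = 1
p4 (pos 4,5,6,7,12,13,14,15): XOR of data positions = 1⊕1⊕0⊕1⊕0⊕1⊕0 = 0
p8 (pos 8,9,10,11,12,13,14,15): XOR of data positions = 0⊕1⊕1⊕1⊕0⊕1⊕0 = 0
Codeword: 111011000111010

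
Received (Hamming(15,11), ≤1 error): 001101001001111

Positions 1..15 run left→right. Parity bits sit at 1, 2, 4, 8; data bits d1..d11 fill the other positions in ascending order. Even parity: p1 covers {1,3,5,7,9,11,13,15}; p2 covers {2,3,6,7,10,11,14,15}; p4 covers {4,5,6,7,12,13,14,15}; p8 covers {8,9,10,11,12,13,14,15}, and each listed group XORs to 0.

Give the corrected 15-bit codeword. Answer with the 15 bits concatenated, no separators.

s1 (pos 1,3,5,7,9,11,13,15): 0⊕1⊕0⊕0⊕1⊕0⊕1⊕1 = 0
s2 (pos 2,3,6,7,10,11,14,15): 0⊕1⊕1⊕0⊕0⊕0⊕1⊕1 = 0
s4 (pos 4,5,6,7,12,13,14,15): 1⊕0⊕1⊕0⊕1⊕1⊕1⊕1 = 0
s8 (pos 8,9,10,11,12,13,14,15): 0⊕1⊕0⊕0⊕1⊕1⊕1⊕1 = 1
Syndrome s8…s1 = 1000 → error at position 8.
Flip position 8: 001101001001111 → 001101011001111

001101011001111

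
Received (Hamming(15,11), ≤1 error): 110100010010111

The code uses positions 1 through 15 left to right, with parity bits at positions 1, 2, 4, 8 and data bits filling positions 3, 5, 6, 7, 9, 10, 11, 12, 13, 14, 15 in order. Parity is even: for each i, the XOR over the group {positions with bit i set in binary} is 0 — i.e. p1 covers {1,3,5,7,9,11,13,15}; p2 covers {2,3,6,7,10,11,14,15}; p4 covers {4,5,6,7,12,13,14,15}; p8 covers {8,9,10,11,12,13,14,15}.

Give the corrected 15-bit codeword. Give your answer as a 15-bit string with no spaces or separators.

110100000010111

s1 (pos 1,3,5,7,9,11,13,15): 1⊕0⊕0⊕0⊕0⊕1⊕1⊕1 = 0
s2 (pos 2,3,6,7,10,11,14,15): 1⊕0⊕0⊕0⊕0⊕1⊕1⊕1 = 0
s4 (pos 4,5,6,7,12,13,14,15): 1⊕0⊕0⊕0⊕0⊕1⊕1⊕1 = 0
s8 (pos 8,9,10,11,12,13,14,15): 1⊕0⊕0⊕1⊕0⊕1⊕1⊕1 = 1
Syndrome s8…s1 = 1000 → error at position 8.
Flip position 8: 110100010010111 → 110100000010111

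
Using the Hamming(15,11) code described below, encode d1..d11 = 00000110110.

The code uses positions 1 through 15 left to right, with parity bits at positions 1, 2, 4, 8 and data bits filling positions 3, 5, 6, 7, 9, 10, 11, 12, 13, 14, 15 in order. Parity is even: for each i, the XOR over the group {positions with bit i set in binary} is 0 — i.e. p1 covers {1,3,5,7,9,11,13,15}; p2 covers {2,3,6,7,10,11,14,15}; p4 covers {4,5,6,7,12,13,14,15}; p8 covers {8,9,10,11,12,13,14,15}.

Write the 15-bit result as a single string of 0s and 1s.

010000000110110

Place data at non-parity positions: p1 p2 0 p4 0 0 0 p8 0 1 1 0 1 1 0
p1 (pos 1,3,5,7,9,11,13,15): XOR of data positions = 0⊕0⊕0⊕0⊕1⊕1⊕0 = 0
p2 (pos 2,3,6,7,10,11,14,15): XOR of data positions = 0⊕0⊕0⊕1⊕1⊕1⊕0 = 1
p4 (pos 4,5,6,7,12,13,14,15): XOR of data positions = 0⊕0⊕0⊕0⊕1⊕1⊕0 = 0
p8 (pos 8,9,10,11,12,13,14,15): XOR of data positions = 0⊕1⊕1⊕0⊕1⊕1⊕0 = 0
Codeword: 010000000110110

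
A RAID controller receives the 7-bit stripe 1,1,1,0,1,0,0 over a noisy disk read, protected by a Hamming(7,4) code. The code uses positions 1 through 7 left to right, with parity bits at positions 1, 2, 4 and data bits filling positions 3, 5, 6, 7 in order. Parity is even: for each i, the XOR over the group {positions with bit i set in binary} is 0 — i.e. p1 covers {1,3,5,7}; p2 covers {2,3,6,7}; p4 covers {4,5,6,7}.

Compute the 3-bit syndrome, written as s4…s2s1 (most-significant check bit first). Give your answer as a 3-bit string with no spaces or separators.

101

s1 (pos 1,3,5,7): 1⊕1⊕1⊕0 = 1
s2 (pos 2,3,6,7): 1⊕1⊕0⊕0 = 0
s4 (pos 4,5,6,7): 0⊕1⊕0⊕0 = 1
Syndrome s4…s1 = 101 → error at position 5.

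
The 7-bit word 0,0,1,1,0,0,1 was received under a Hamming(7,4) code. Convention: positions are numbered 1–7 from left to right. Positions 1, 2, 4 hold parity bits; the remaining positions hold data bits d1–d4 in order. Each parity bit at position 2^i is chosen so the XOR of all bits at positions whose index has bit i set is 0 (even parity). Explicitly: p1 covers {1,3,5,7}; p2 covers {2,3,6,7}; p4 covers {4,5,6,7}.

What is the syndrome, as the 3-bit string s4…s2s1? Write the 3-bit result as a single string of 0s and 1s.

000

s1 (pos 1,3,5,7): 0⊕1⊕0⊕1 = 0
s2 (pos 2,3,6,7): 0⊕1⊕0⊕1 = 0
s4 (pos 4,5,6,7): 1⊕0⊕0⊕1 = 0
Syndrome s4…s1 = 000 → no error.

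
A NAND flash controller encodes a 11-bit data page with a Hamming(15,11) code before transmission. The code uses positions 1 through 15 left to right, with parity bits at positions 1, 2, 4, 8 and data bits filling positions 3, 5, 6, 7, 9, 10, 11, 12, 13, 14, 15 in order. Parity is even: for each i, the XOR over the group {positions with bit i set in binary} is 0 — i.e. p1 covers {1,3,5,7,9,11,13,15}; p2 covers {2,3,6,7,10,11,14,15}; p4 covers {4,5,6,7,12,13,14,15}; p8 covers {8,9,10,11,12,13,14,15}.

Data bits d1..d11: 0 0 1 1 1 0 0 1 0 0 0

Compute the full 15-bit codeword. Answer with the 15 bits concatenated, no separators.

000101101001000

Place data at non-parity positions: p1 p2 0 p4 0 1 1 p8 1 0 0 1 0 0 0
p1 (pos 1,3,5,7,9,11,13,15): XOR of data positions = 0⊕0⊕1⊕1⊕0⊕0⊕0 = 0
p2 (pos 2,3,6,7,10,11,14,15): XOR of data positions = 0⊕1⊕1⊕0⊕0⊕0⊕0 = 0
p4 (pos 4,5,6,7,12,13,14,15): XOR of data positions = 0⊕1⊕1⊕1⊕0⊕0⊕0 = 1
p8 (pos 8,9,10,11,12,13,14,15): XOR of data positions = 1⊕0⊕0⊕1⊕0⊕0⊕0 = 0
Codeword: 000101101001000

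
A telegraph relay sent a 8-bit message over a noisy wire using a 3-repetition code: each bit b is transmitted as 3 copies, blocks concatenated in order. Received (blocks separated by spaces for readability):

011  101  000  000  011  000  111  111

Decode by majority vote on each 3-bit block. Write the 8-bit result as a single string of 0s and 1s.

Block 1 (011): 2 ones → 1
Block 2 (101): 2 ones → 1
Block 3 (000): 0 ones → 0
Block 4 (000): 0 ones → 0
Block 5 (011): 2 ones → 1
Block 6 (000): 0 ones → 0
Block 7 (111): 3 ones → 1
Block 8 (111): 3 ones → 1

11001011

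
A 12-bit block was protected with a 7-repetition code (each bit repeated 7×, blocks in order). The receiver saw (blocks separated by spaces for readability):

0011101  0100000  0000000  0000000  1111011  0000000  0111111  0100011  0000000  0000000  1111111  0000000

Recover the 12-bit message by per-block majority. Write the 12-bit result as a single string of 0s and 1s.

100010100010

Block 1 (0011101): 4 ones → 1
Block 2 (0100000): 1 one → 0
Block 3 (0000000): 0 ones → 0
Block 4 (0000000): 0 ones → 0
Block 5 (1111011): 6 ones → 1
Block 6 (0000000): 0 ones → 0
Block 7 (0111111): 6 ones → 1
Block 8 (0100011): 3 ones → 0
Block 9 (0000000): 0 ones → 0
Block 10 (0000000): 0 ones → 0
Block 11 (1111111): 7 ones → 1
Block 12 (0000000): 0 ones → 0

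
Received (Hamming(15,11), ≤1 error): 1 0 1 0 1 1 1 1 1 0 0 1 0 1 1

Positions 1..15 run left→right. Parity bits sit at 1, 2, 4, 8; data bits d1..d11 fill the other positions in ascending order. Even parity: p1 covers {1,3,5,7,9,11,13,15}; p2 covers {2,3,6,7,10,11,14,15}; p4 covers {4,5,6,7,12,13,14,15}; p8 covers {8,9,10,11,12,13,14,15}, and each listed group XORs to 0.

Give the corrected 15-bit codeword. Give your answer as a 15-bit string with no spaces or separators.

s1 (pos 1,3,5,7,9,11,13,15): 1⊕1⊕1⊕1⊕1⊕0⊕0⊕1 = 0
s2 (pos 2,3,6,7,10,11,14,15): 0⊕1⊕1⊕1⊕0⊕0⊕1⊕1 = 1
s4 (pos 4,5,6,7,12,13,14,15): 0⊕1⊕1⊕1⊕1⊕0⊕1⊕1 = 0
s8 (pos 8,9,10,11,12,13,14,15): 1⊕1⊕0⊕0⊕1⊕0⊕1⊕1 = 1
Syndrome s8…s1 = 1010 → error at position 10.
Flip position 10: 101011111001011 → 101011111101011

101011111101011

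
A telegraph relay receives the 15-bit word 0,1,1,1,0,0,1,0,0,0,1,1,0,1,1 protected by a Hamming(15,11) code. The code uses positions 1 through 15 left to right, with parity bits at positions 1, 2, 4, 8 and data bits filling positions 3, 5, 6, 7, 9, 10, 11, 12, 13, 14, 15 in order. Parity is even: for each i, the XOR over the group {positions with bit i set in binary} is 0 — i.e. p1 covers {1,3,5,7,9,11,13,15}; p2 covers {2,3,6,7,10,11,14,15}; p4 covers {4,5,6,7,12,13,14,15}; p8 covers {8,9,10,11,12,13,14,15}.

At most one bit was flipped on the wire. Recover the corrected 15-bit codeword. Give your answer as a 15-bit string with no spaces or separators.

011000100011011

s1 (pos 1,3,5,7,9,11,13,15): 0⊕1⊕0⊕1⊕0⊕1⊕0⊕1 = 0
s2 (pos 2,3,6,7,10,11,14,15): 1⊕1⊕0⊕1⊕0⊕1⊕1⊕1 = 0
s4 (pos 4,5,6,7,12,13,14,15): 1⊕0⊕0⊕1⊕1⊕0⊕1⊕1 = 1
s8 (pos 8,9,10,11,12,13,14,15): 0⊕0⊕0⊕1⊕1⊕0⊕1⊕1 = 0
Syndrome s8…s1 = 0100 → error at position 4.
Flip position 4: 011100100011011 → 011000100011011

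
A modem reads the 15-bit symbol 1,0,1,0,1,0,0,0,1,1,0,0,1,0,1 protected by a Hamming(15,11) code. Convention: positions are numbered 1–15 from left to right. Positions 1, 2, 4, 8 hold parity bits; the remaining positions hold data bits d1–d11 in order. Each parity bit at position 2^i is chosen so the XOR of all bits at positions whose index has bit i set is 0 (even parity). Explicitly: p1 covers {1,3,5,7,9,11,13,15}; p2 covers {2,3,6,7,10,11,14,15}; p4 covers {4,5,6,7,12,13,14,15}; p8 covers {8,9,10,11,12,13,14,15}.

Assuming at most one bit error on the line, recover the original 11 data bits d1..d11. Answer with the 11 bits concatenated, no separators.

11101100101

s1 (pos 1,3,5,7,9,11,13,15): 1⊕1⊕1⊕0⊕1⊕0⊕1⊕1 = 0
s2 (pos 2,3,6,7,10,11,14,15): 0⊕1⊕0⊕0⊕1⊕0⊕0⊕1 = 1
s4 (pos 4,5,6,7,12,13,14,15): 0⊕1⊕0⊕0⊕0⊕1⊕0⊕1 = 1
s8 (pos 8,9,10,11,12,13,14,15): 0⊕1⊕1⊕0⊕0⊕1⊕0⊕1 = 0
Syndrome s8…s1 = 0110 → error at position 6.
Flip position 6: 101010001100101 → 101011001100101
Read data bits from positions 3,5,6,7,9,10,11,12,13,14,15: 11101100101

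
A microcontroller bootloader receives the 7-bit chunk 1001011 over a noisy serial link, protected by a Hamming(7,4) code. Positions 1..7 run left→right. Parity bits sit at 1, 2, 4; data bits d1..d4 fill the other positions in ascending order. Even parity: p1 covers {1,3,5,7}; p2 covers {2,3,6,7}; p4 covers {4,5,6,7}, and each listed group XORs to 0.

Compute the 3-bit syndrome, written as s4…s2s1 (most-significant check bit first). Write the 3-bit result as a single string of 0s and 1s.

s1 (pos 1,3,5,7): 1⊕0⊕0⊕1 = 0
s2 (pos 2,3,6,7): 0⊕0⊕1⊕1 = 0
s4 (pos 4,5,6,7): 1⊕0⊕1⊕1 = 1
Syndrome s4…s1 = 100 → error at position 4.

100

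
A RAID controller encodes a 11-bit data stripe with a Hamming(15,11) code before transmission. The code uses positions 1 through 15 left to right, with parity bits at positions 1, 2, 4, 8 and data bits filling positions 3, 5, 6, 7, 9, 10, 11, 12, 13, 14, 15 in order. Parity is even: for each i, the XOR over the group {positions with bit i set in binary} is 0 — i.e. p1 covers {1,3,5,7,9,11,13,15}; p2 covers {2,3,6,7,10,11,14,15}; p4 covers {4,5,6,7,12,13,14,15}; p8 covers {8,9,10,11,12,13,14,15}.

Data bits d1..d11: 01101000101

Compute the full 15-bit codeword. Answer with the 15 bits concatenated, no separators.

000011011000101

Place data at non-parity positions: p1 p2 0 p4 1 1 0 p8 1 0 0 0 1 0 1
p1 (pos 1,3,5,7,9,11,13,15): XOR of data positions = 0⊕1⊕0⊕1⊕0⊕1⊕1 = 0
p2 (pos 2,3,6,7,10,11,14,15): XOR of data positions = 0⊕1⊕0⊕0⊕0⊕0⊕1 = 0
p4 (pos 4,5,6,7,12,13,14,15): XOR of data positions = 1⊕1⊕0⊕0⊕1⊕0⊕1 = 0
p8 (pos 8,9,10,11,12,13,14,15): XOR of data positions = 1⊕0⊕0⊕0⊕1⊕0⊕1 = 1
Codeword: 000011011000101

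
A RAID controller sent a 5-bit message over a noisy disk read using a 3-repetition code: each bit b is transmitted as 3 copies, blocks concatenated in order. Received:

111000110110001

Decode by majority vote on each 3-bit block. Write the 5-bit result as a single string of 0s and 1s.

Block 1 (111): 3 ones → 1
Block 2 (000): 0 ones → 0
Block 3 (110): 2 ones → 1
Block 4 (110): 2 ones → 1
Block 5 (001): 1 one → 0

10110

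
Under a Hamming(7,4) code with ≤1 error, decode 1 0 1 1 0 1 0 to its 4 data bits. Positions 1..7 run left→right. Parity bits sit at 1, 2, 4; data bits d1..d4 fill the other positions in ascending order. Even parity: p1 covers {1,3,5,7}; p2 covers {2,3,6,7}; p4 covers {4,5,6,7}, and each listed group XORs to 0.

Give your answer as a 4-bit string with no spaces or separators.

s1 (pos 1,3,5,7): 1⊕1⊕0⊕0 = 0
s2 (pos 2,3,6,7): 0⊕1⊕1⊕0 = 0
s4 (pos 4,5,6,7): 1⊕0⊕1⊕0 = 0
Syndrome s4…s1 = 000 → no error.
Read data bits from positions 3,5,6,7: 1010

1010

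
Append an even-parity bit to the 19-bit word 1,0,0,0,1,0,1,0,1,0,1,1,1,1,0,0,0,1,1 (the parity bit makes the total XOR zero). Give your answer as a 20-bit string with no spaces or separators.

10001010101111000110

XOR of the 19 data bits: 1⊕0⊕0⊕0⊕1⊕0⊕1⊕0⊕1⊕0⊕1⊕1⊕1⊕1⊕0⊕0⊕0⊕1⊕1 = 0
Parity bit = 0 (so all 20 bits XOR to 0).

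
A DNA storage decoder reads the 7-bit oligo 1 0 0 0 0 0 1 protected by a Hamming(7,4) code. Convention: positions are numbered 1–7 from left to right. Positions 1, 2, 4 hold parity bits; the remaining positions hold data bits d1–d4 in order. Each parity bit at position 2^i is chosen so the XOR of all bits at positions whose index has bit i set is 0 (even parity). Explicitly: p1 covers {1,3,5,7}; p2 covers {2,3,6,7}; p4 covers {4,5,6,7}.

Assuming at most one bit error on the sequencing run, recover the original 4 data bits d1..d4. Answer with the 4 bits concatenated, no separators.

0011

s1 (pos 1,3,5,7): 1⊕0⊕0⊕1 = 0
s2 (pos 2,3,6,7): 0⊕0⊕0⊕1 = 1
s4 (pos 4,5,6,7): 0⊕0⊕0⊕1 = 1
Syndrome s4…s1 = 110 → error at position 6.
Flip position 6: 1000001 → 1000011
Read data bits from positions 3,5,6,7: 0011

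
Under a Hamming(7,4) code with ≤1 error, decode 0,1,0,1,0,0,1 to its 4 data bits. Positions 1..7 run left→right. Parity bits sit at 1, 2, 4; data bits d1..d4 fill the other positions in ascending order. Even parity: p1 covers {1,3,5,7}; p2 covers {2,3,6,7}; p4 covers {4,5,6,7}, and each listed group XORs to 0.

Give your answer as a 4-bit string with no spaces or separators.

0001

s1 (pos 1,3,5,7): 0⊕0⊕0⊕1 = 1
s2 (pos 2,3,6,7): 1⊕0⊕0⊕1 = 0
s4 (pos 4,5,6,7): 1⊕0⊕0⊕1 = 0
Syndrome s4…s1 = 001 → error at position 1.
Flip position 1: 0101001 → 1101001
Read data bits from positions 3,5,6,7: 0001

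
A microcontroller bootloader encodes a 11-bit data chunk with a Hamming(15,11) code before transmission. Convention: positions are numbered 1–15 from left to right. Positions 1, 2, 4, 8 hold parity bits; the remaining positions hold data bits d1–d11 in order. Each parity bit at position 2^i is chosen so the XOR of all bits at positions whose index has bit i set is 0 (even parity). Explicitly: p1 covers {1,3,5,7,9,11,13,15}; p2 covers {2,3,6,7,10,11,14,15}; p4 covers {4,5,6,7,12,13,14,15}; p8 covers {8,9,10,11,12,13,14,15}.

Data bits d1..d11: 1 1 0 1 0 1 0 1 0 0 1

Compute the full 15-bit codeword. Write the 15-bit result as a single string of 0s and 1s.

001010110101001

Place data at non-parity positions: p1 p2 1 p4 1 0 1 p8 0 1 0 1 0 0 1
p1 (pos 1,3,5,7,9,11,13,15): XOR of data positions = 1⊕1⊕1⊕0⊕0⊕0⊕1 = 0
p2 (pos 2,3,6,7,10,11,14,15): XOR of data positions = 1⊕0⊕1⊕1⊕0⊕0⊕1 = 0
p4 (pos 4,5,6,7,12,13,14,15): XOR of data positions = 1⊕0⊕1⊕1⊕0⊕0⊕1 = 0
p8 (pos 8,9,10,11,12,13,14,15): XOR of data positions = 0⊕1⊕0⊕1⊕0⊕0⊕1 = 1
Codeword: 001010110101001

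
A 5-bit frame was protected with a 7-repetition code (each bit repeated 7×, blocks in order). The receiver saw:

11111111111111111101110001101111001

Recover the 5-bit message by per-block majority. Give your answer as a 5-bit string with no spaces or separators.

11101

Block 1 (1111111): 7 ones → 1
Block 2 (1111111): 7 ones → 1
Block 3 (1111011): 6 ones → 1
Block 4 (1000110): 3 ones → 0
Block 5 (1111001): 5 ones → 1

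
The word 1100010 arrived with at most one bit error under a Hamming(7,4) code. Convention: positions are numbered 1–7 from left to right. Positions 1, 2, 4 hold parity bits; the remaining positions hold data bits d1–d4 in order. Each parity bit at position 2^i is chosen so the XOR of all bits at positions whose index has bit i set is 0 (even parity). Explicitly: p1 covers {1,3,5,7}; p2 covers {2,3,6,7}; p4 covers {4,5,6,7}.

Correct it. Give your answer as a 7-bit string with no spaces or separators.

1100110

s1 (pos 1,3,5,7): 1⊕0⊕0⊕0 = 1
s2 (pos 2,3,6,7): 1⊕0⊕1⊕0 = 0
s4 (pos 4,5,6,7): 0⊕0⊕1⊕0 = 1
Syndrome s4…s1 = 101 → error at position 5.
Flip position 5: 1100010 → 1100110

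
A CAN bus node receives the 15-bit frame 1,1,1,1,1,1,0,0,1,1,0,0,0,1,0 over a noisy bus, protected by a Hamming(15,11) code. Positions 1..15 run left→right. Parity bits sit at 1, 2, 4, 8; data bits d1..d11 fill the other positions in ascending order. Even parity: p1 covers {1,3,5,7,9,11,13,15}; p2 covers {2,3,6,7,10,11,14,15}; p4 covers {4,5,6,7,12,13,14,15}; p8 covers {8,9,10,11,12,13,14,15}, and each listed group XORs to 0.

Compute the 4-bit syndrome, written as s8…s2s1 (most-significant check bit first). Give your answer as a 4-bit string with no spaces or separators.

s1 (pos 1,3,5,7,9,11,13,15): 1⊕1⊕1⊕0⊕1⊕0⊕0⊕0 = 0
s2 (pos 2,3,6,7,10,11,14,15): 1⊕1⊕1⊕0⊕1⊕0⊕1⊕0 = 1
s4 (pos 4,5,6,7,12,13,14,15): 1⊕1⊕1⊕0⊕0⊕0⊕1⊕0 = 0
s8 (pos 8,9,10,11,12,13,14,15): 0⊕1⊕1⊕0⊕0⊕0⊕1⊕0 = 1
Syndrome s8…s1 = 1010 → error at position 10.

1010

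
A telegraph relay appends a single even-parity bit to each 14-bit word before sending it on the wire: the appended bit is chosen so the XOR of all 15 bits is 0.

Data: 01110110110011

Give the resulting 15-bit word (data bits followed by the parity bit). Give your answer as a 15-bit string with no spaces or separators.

XOR of the 14 data bits: 0⊕1⊕1⊕1⊕0⊕1⊕1⊕0⊕1⊕1⊕0⊕0⊕1⊕1 = 1
Parity bit = 1 (so all 15 bits XOR to 0).

011101101100111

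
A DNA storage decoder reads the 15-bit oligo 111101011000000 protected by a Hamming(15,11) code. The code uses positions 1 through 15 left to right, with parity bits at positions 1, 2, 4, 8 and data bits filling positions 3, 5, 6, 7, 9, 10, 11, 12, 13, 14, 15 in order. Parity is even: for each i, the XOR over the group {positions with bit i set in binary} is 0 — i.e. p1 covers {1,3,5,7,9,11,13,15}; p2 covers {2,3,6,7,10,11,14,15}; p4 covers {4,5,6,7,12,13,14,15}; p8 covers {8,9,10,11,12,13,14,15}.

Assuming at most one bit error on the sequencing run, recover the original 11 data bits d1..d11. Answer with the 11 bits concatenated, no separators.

s1 (pos 1,3,5,7,9,11,13,15): 1⊕1⊕0⊕0⊕1⊕0⊕0⊕0 = 1
s2 (pos 2,3,6,7,10,11,14,15): 1⊕1⊕1⊕0⊕0⊕0⊕0⊕0 = 1
s4 (pos 4,5,6,7,12,13,14,15): 1⊕0⊕1⊕0⊕0⊕0⊕0⊕0 = 0
s8 (pos 8,9,10,11,12,13,14,15): 1⊕1⊕0⊕0⊕0⊕0⊕0⊕0 = 0
Syndrome s8…s1 = 0011 → error at position 3.
Flip position 3: 111101011000000 → 110101011000000
Read data bits from positions 3,5,6,7,9,10,11,12,13,14,15: 00101000000

00101000000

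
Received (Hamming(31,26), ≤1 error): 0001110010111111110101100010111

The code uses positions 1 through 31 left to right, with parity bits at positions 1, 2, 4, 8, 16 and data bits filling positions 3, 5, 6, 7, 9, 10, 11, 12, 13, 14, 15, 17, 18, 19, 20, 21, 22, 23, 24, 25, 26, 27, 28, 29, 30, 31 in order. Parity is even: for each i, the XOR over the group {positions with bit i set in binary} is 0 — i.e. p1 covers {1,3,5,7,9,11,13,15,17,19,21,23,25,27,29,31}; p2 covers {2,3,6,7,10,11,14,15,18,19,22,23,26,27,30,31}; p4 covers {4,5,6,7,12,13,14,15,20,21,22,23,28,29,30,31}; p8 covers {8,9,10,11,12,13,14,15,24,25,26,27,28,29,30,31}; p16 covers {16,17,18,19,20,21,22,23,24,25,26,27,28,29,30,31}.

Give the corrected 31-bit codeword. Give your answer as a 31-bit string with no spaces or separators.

s1 (pos 1,3,5,7,9,11,13,15,17,19,21,23,25,27,29,31): 0⊕0⊕1⊕0⊕1⊕1⊕1⊕1⊕1⊕0⊕0⊕1⊕0⊕1⊕1⊕1 = 0
s2 (pos 2,3,6,7,10,11,14,15,18,19,22,23,26,27,30,31): 0⊕0⊕1⊕0⊕0⊕1⊕1⊕1⊕1⊕0⊕1⊕1⊕0⊕1⊕1⊕1 = 0
s4 (pos 4,5,6,7,12,13,14,15,20,21,22,23,28,29,30,31): 1⊕1⊕1⊕0⊕1⊕1⊕1⊕1⊕1⊕0⊕1⊕1⊕0⊕1⊕1⊕1 = 1
s8 (pos 8,9,10,11,12,13,14,15,24,25,26,27,28,29,30,31): 0⊕1⊕0⊕1⊕1⊕1⊕1⊕1⊕0⊕0⊕0⊕1⊕0⊕1⊕1⊕1 = 0
s16 (pos 16,17,18,19,20,21,22,23,24,25,26,27,28,29,30,31): 1⊕1⊕1⊕0⊕1⊕0⊕1⊕1⊕0⊕0⊕0⊕1⊕0⊕1⊕1⊕1 = 0
Syndrome s16…s1 = 00100 → error at position 4.
Flip position 4: 0001110010111111110101100010111 → 0000110010111111110101100010111

0000110010111111110101100010111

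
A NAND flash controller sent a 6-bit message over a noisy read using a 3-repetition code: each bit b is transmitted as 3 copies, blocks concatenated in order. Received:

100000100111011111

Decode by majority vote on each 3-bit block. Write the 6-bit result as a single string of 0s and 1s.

000111

Block 1 (100): 1 one → 0
Block 2 (000): 0 ones → 0
Block 3 (100): 1 one → 0
Block 4 (111): 3 ones → 1
Block 5 (011): 2 ones → 1
Block 6 (111): 3 ones → 1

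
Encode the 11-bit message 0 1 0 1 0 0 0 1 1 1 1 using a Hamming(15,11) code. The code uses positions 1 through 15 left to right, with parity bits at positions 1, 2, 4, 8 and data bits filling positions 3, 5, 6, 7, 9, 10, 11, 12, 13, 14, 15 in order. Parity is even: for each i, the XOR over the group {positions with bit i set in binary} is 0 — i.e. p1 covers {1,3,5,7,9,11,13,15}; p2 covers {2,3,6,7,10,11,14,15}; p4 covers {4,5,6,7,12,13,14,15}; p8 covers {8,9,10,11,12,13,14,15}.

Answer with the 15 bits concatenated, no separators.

010010100001111

Place data at non-parity positions: p1 p2 0 p4 1 0 1 p8 0 0 0 1 1 1 1
p1 (pos 1,3,5,7,9,11,13,15): XOR of data positions = 0⊕1⊕1⊕0⊕0⊕1⊕1 = 0
p2 (pos 2,3,6,7,10,11,14,15): XOR of data positions = 0⊕0⊕1⊕0⊕0⊕1⊕1 = 1
p4 (pos 4,5,6,7,12,13,14,15): XOR of data positions = 1⊕0⊕1⊕1⊕1⊕1⊕1 = 0
p8 (pos 8,9,10,11,12,13,14,15): XOR of data positions = 0⊕0⊕0⊕1⊕1⊕1⊕1 = 0
Codeword: 010010100001111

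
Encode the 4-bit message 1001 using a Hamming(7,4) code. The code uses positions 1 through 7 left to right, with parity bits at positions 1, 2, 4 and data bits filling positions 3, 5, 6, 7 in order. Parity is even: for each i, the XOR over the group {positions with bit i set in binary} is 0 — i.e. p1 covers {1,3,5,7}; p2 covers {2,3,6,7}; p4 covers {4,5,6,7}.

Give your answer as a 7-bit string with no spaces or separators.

0011001

Place data at non-parity positions: p1 p2 1 p4 0 0 1
p1 (pos 1,3,5,7): XOR of data positions = 1⊕0⊕1 = 0
p2 (pos 2,3,6,7): XOR of data positions = 1⊕0⊕1 = 0
p4 (pos 4,5,6,7): XOR of data positions = 0⊕0⊕1 = 1
Codeword: 0011001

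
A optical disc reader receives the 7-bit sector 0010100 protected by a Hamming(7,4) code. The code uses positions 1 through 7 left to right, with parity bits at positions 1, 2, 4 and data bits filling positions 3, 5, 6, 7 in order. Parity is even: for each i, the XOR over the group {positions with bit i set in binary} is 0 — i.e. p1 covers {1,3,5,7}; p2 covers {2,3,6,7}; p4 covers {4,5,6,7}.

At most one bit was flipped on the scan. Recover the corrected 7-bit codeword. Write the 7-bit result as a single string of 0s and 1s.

0010110

s1 (pos 1,3,5,7): 0⊕1⊕1⊕0 = 0
s2 (pos 2,3,6,7): 0⊕1⊕0⊕0 = 1
s4 (pos 4,5,6,7): 0⊕1⊕0⊕0 = 1
Syndrome s4…s1 = 110 → error at position 6.
Flip position 6: 0010100 → 0010110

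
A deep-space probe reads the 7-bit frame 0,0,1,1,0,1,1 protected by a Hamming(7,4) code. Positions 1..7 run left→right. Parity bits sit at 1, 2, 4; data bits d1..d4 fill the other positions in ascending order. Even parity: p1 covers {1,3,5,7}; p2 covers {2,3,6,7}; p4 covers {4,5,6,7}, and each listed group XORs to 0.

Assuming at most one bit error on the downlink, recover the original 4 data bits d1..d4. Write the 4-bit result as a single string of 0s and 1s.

1001

s1 (pos 1,3,5,7): 0⊕1⊕0⊕1 = 0
s2 (pos 2,3,6,7): 0⊕1⊕1⊕1 = 1
s4 (pos 4,5,6,7): 1⊕0⊕1⊕1 = 1
Syndrome s4…s1 = 110 → error at position 6.
Flip position 6: 0011011 → 0011001
Read data bits from positions 3,5,6,7: 1001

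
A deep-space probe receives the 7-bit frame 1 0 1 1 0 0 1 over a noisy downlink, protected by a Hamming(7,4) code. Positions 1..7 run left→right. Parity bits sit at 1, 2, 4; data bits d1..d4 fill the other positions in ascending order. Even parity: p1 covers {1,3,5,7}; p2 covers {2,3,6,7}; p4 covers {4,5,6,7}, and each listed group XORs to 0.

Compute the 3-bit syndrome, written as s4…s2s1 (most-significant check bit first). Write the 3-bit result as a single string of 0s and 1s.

001

s1 (pos 1,3,5,7): 1⊕1⊕0⊕1 = 1
s2 (pos 2,3,6,7): 0⊕1⊕0⊕1 = 0
s4 (pos 4,5,6,7): 1⊕0⊕0⊕1 = 0
Syndrome s4…s1 = 001 → error at position 1.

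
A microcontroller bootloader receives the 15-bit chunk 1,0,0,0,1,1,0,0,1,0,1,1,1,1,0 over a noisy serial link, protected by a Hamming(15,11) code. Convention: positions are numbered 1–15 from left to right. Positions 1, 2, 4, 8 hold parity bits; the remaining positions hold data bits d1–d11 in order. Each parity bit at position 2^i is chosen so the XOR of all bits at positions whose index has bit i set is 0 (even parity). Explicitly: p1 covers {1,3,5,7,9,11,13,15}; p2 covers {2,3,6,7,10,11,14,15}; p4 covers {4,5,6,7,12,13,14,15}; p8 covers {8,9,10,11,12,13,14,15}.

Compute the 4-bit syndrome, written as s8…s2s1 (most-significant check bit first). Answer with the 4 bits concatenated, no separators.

1111

s1 (pos 1,3,5,7,9,11,13,15): 1⊕0⊕1⊕0⊕1⊕1⊕1⊕0 = 1
s2 (pos 2,3,6,7,10,11,14,15): 0⊕0⊕1⊕0⊕0⊕1⊕1⊕0 = 1
s4 (pos 4,5,6,7,12,13,14,15): 0⊕1⊕1⊕0⊕1⊕1⊕1⊕0 = 1
s8 (pos 8,9,10,11,12,13,14,15): 0⊕1⊕0⊕1⊕1⊕1⊕1⊕0 = 1
Syndrome s8…s1 = 1111 → error at position 15.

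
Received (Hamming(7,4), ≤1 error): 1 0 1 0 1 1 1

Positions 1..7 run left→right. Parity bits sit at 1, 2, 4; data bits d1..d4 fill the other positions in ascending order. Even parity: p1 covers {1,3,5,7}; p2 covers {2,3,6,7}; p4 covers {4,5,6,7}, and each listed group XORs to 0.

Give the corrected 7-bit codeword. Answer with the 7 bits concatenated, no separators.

s1 (pos 1,3,5,7): 1⊕1⊕1⊕1 = 0
s2 (pos 2,3,6,7): 0⊕1⊕1⊕1 = 1
s4 (pos 4,5,6,7): 0⊕1⊕1⊕1 = 1
Syndrome s4…s1 = 110 → error at position 6.
Flip position 6: 1010111 → 1010101

1010101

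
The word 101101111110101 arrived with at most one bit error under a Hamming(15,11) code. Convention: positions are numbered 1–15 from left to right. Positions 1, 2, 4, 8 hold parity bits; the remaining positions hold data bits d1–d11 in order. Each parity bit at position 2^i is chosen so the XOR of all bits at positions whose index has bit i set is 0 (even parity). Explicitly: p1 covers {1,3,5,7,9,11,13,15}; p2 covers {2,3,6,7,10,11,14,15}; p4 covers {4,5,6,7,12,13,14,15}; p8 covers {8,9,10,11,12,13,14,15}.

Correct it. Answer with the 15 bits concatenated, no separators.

101111111110101

s1 (pos 1,3,5,7,9,11,13,15): 1⊕1⊕0⊕1⊕1⊕1⊕1⊕1 = 1
s2 (pos 2,3,6,7,10,11,14,15): 0⊕1⊕1⊕1⊕1⊕1⊕0⊕1 = 0
s4 (pos 4,5,6,7,12,13,14,15): 1⊕0⊕1⊕1⊕0⊕1⊕0⊕1 = 1
s8 (pos 8,9,10,11,12,13,14,15): 1⊕1⊕1⊕1⊕0⊕1⊕0⊕1 = 0
Syndrome s8…s1 = 0101 → error at position 5.
Flip position 5: 101101111110101 → 101111111110101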